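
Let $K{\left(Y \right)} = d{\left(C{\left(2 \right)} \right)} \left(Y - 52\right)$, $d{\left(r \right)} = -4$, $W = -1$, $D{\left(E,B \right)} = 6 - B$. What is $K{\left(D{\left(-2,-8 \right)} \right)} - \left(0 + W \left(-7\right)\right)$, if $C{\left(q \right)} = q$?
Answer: $145$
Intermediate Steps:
$K{\left(Y \right)} = 208 - 4 Y$ ($K{\left(Y \right)} = - 4 \left(Y - 52\right) = - 4 \left(-52 + Y\right) = 208 - 4 Y$)
$K{\left(D{\left(-2,-8 \right)} \right)} - \left(0 + W \left(-7\right)\right) = \left(208 - 4 \left(6 - -8\right)\right) - \left(0 - -7\right) = \left(208 - 4 \left(6 + 8\right)\right) - \left(0 + 7\right) = \left(208 - 56\right) - 7 = 152 - 7 = 145$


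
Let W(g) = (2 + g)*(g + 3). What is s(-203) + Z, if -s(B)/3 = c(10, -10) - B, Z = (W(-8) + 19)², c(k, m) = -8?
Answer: 1816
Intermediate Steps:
W(g) = (2 + g)*(3 + g)
Z = 2401 (Z = ((6 + (-8)² + 5*(-8)) + 19)² = ((6 + 64 - 40) + 19)² = (30 + 19)² = 49² = 2401)
s(B) = 24 + 3*B (s(B) = -3*(-8 - B) = 24 + 3*B)
s(-203) + Z = (24 + 3*(-203)) + 2401 = (24 - 609) + 2401 = -585 + 2401 = 1816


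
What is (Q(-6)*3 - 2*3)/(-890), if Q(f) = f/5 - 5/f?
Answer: 71/8900 ≈ 0.0079775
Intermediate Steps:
Q(f) = -5/f + f/5 (Q(f) = f*(⅕) - 5/f = f/5 - 5/f = -5/f + f/5)
(Q(-6)*3 - 2*3)/(-890) = ((-5/(-6) + (⅕)*(-6))*3 - 2*3)/(-890) = ((-5*(-⅙) - 6/5)*3 - 6)*(-1/890) = ((⅚ - 6/5)*3 - 6)*(-1/890) = (-11/30*3 - 6)*(-1/890) = (-11/10 - 6)*(-1/890) = -71/10*(-1/890) = 71/8900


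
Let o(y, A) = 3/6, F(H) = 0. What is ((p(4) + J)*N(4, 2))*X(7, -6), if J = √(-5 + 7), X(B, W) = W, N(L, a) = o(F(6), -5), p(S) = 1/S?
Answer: -¾ - 3*√2 ≈ -4.9926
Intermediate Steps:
o(y, A) = ½ (o(y, A) = 3*(⅙) = ½)
N(L, a) = ½
J = √2 ≈ 1.4142
((p(4) + J)*N(4, 2))*X(7, -6) = ((1/4 + √2)*(½))*(-6) = ((¼ + √2)*(½))*(-6) = (⅛ + √2/2)*(-6) = -¾ - 3*√2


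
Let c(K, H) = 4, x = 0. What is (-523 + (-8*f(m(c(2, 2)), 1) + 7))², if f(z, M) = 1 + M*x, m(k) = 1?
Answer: 274576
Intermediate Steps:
f(z, M) = 1 (f(z, M) = 1 + M*0 = 1 + 0 = 1)
(-523 + (-8*f(m(c(2, 2)), 1) + 7))² = (-523 + (-8*1 + 7))² = (-523 + (-8 + 7))² = (-523 - 1)² = (-524)² = 274576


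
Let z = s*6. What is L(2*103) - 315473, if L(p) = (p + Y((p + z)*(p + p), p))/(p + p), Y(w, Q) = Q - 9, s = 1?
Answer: -129974473/412 ≈ -3.1547e+5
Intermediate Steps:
z = 6 (z = 1*6 = 6)
Y(w, Q) = -9 + Q
L(p) = (-9 + 2*p)/(2*p) (L(p) = (p + (-9 + p))/(p + p) = (-9 + 2*p)/((2*p)) = (-9 + 2*p)*(1/(2*p)) = (-9 + 2*p)/(2*p))
L(2*103) - 315473 = (-9/2 + 2*103)/((2*103)) - 315473 = (-9/2 + 206)/206 - 315473 = (1/206)*(403/2) - 315473 = 403/412 - 315473 = -129974473/412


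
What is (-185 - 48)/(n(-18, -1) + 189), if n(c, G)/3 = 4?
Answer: -233/201 ≈ -1.1592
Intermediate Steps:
n(c, G) = 12 (n(c, G) = 3*4 = 12)
(-185 - 48)/(n(-18, -1) + 189) = (-185 - 48)/(12 + 189) = -233/201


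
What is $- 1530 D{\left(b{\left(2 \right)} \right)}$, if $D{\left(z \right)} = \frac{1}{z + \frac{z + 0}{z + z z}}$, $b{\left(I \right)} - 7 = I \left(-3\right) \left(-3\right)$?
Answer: $- \frac{13260}{217} \approx -61.106$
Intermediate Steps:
$b{\left(I \right)} = 7 + 9 I$ ($b{\left(I \right)} = 7 + I \left(-3\right) \left(-3\right) = 7 + - 3 I \left(-3\right) = 7 + 9 I$)
$D{\left(z \right)} = \frac{1}{z + \frac{z}{z + z^{2}}}$
$- 1530 D{\left(b{\left(2 \right)} \right)} = - 1530 \frac{1 + \left(7 + 9 \cdot 2\right)}{1 + \left(7 + 9 \cdot 2\right) + \left(7 + 9 \cdot 2\right)^{2}} = - 1530 \frac{1 + \left(7 + 18\right)}{1 + \left(7 + 18\right) + \left(7 + 18\right)^{2}} = - 1530 \frac{1 + 25}{1 + 25 + 25^{2}} = - 1530 \frac{1}{1 + 25 + 625} \cdot 26 = - 1530 \cdot \frac{1}{651} \cdot 26 = \left(-1530\right) \frac{26}{651} = - \frac{13260}{217}$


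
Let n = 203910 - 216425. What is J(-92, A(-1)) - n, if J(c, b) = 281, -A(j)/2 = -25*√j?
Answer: 12796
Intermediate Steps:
A(j) = 50*√j (A(j) = -(-50)*√j = 50*√j)
n = -12515
J(-92, A(-1)) - n = 281 - 1*(-12515) = 281 + 12515 = 12796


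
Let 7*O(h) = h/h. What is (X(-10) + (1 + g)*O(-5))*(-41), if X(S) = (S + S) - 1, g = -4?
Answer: 6150/7 ≈ 878.57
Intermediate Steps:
O(h) = ⅐ (O(h) = (h/h)/7 = (⅐)*1 = ⅐)
X(S) = -1 + 2*S (X(S) = 2*S - 1 = -1 + 2*S)
(X(-10) + (1 + g)*O(-5))*(-41) = ((-1 + 2*(-10)) + (1 - 4)*(⅐))*(-41) = ((-1 - 20) - 3*⅐)*(-41) = (-21 - 3/7)*(-41) = -150/7*(-41) = 6150/7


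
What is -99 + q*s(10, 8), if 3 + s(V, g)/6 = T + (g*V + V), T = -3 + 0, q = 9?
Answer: 4437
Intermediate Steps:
T = -3
s(V, g) = -36 + 6*V + 6*V*g (s(V, g) = -18 + 6*(-3 + (g*V + V)) = -18 + 6*(-3 + (V*g + V)) = -18 + 6*(-3 + (V + V*g)) = -18 + 6*(-3 + V + V*g) = -18 + (-18 + 6*V + 6*V*g) = -36 + 6*V + 6*V*g)
-99 + q*s(10, 8) = -99 + 9*(-36 + 6*10 + 6*10*8) = -99 + 9*(-36 + 60 + 480) = -99 + 9*504 = -99 + 4536 = 4437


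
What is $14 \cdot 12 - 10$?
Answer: $158$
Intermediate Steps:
$14 \cdot 12 - 10 = 168 - 10 = 158$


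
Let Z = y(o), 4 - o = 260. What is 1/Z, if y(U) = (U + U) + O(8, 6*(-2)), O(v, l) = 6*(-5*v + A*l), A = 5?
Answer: -1/1112 ≈ -0.00089928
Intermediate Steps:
o = -256 (o = 4 - 1*260 = 4 - 260 = -256)
O(v, l) = -30*v + 30*l (O(v, l) = 6*(-5*v + 5*l) = -30*v + 30*l)
y(U) = -600 + 2*U (y(U) = (U + U) + (-30*8 + 30*(6*(-2))) = 2*U + (-240 + 30*(-12)) = 2*U + (-240 - 360) = 2*U - 600 = -600 + 2*U)
Z = -1112 (Z = -600 + 2*(-256) = -600 - 512 = -1112)
1/Z = 1/(-1112) = -1/1112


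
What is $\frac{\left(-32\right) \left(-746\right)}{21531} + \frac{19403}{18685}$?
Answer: $\frac{863814313}{402306735} \approx 2.1472$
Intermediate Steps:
$\frac{\left(-32\right) \left(-746\right)}{21531} + \frac{19403}{18685} = 23872 \cdot \frac{1}{21531} + 19403 \cdot \frac{1}{18685} = \frac{23872}{21531} + \frac{19403}{18685} = \frac{863814313}{402306735}$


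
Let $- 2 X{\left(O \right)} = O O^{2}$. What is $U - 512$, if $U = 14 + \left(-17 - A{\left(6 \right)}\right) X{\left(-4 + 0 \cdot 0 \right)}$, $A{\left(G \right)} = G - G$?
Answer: $-1042$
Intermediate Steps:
$A{\left(G \right)} = 0$
$X{\left(O \right)} = - \frac{O^{3}}{2}$ ($X{\left(O \right)} = - \frac{O O^{2}}{2} = - \frac{O^{3}}{2}$)
$U = -530$ ($U = 14 + \left(-17 - 0\right) \left(- \frac{\left(-4 + 0 \cdot 0\right)^{3}}{2}\right) = 14 + \left(-17 + 0\right) \left(- \frac{\left(-4 + 0\right)^{3}}{2}\right) = 14 - 17 \left(- \frac{\left(-4\right)^{3}}{2}\right) = 14 - 17 \left(\left(- \frac{1}{2}\right) \left(-64\right)\right) = 14 - 544 = -530$)
$U - 512 = -530 - 512 = -1042$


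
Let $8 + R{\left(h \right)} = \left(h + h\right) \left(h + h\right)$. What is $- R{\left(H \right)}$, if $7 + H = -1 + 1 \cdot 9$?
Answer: $4$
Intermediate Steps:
$H = 1$ ($H = -7 + \left(-1 + 1 \cdot 9\right) = -7 + \left(-1 + 9\right) = -7 + 8 = 1$)
$R{\left(h \right)} = -8 + 4 h^{2}$ ($R{\left(h \right)} = -8 + \left(h + h\right) \left(h + h\right) = -8 + 2 h 2 h = -8 + 4 h^{2}$)
$- R{\left(H \right)} = - (-8 + 4 \cdot 1^{2}) = - (-8 + 4 \cdot 1) = - (-8 + 4) = \left(-1\right) \left(-4\right) = 4$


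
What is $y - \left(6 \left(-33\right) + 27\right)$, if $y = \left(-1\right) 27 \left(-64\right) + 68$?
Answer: $1967$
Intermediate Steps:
$y = 1796$ ($y = \left(-27\right) \left(-64\right) + 68 = 1728 + 68 = 1796$)
$y - \left(6 \left(-33\right) + 27\right) = 1796 - \left(6 \left(-33\right) + 27\right) = 1796 - \left(-198 + 27\right) = 1796 - -171 = 1796 + 171 = 1967$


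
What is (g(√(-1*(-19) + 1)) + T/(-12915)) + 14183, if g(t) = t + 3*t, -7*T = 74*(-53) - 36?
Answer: 1282210157/90405 + 8*√5 ≈ 14201.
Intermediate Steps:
T = 3958/7 (T = -(74*(-53) - 36)/7 = -(-3922 - 36)/7 = -⅐*(-3958) = 3958/7 ≈ 565.43)
g(t) = 4*t
(g(√(-1*(-19) + 1)) + T/(-12915)) + 14183 = (4*√(-1*(-19) + 1) + (3958/7)/(-12915)) + 14183 = (4*√(19 + 1) + (3958/7)*(-1/12915)) + 14183 = (4*√20 - 3958/90405) + 14183 = (4*(2*√5) - 3958/90405) + 14183 = (8*√5 - 3958/90405) + 14183 = (-3958/90405 + 8*√5) + 14183 = 1282210157/90405 + 8*√5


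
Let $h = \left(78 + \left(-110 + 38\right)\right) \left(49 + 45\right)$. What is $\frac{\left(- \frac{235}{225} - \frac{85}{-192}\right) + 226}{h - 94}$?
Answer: $\frac{649147}{1353600} \approx 0.47957$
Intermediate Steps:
$h = 564$ ($h = \left(78 - 72\right) 94 = 6 \cdot 94 = 564$)
$\frac{\left(- \frac{235}{225} - \frac{85}{-192}\right) + 226}{h - 94} = \frac{\left(- \frac{235}{225} - \frac{85}{-192}\right) + 226}{564 - 94} = \frac{\left(\left(-235\right) \frac{1}{225} - - \frac{85}{192}\right) + 226}{470} = \left(\left(- \frac{47}{45} + \frac{85}{192}\right) + 226\right) \frac{1}{470} = \left(- \frac{1733}{2880} + 226\right) \frac{1}{470} = \frac{649147}{2880} \cdot \frac{1}{470} = \frac{649147}{1353600}$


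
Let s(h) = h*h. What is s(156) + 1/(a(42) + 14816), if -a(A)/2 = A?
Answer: 358517953/14732 ≈ 24336.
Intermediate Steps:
s(h) = h²
a(A) = -2*A
s(156) + 1/(a(42) + 14816) = 156² + 1/(-2*42 + 14816) = 24336 + 1/(-84 + 14816) = 24336 + 1/14732 = 358517953/14732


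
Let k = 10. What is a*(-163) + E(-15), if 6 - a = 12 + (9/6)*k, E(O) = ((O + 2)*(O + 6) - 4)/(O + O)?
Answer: 102577/30 ≈ 3419.2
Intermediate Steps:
E(O) = (-4 + (2 + O)*(6 + O))/(2*O) (E(O) = ((2 + O)*(6 + O) - 4)/((2*O)) = (-4 + (2 + O)*(6 + O))*(1/(2*O)) = (-4 + (2 + O)*(6 + O))/(2*O))
a = -21 (a = 6 - (12 + (9/6)*10) = 6 - (12 + (9*(⅙))*10) = 6 - (12 + (3/2)*10) = 6 - (12 + 15) = 6 - 1*27 = 6 - 27 = -21)
a*(-163) + E(-15) = -21*(-163) + (4 + (½)*(-15) + 4/(-15)) = 3423 + (4 - 15/2 + 4*(-1/15)) = 3423 + (4 - 15/2 - 4/15) = 3423 - 113/30 = 102577/30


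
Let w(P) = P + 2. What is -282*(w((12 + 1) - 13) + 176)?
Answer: -50196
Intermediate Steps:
w(P) = 2 + P
-282*(w((12 + 1) - 13) + 176) = -282*((2 + ((12 + 1) - 13)) + 176) = -282*((2 + (13 - 13)) + 176) = -282*((2 + 0) + 176) = -282*(2 + 176) = -282*178 = -50196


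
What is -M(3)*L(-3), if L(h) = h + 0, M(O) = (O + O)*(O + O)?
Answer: 108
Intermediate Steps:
M(O) = 4*O² (M(O) = (2*O)*(2*O) = 4*O²)
L(h) = h
-M(3)*L(-3) = -4*3²*(-3) = -4*9*(-3) = -36*(-3) = -1*(-108) = 108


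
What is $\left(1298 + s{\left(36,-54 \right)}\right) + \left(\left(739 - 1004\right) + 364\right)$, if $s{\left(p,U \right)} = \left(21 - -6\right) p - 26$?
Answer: $2343$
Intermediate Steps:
$s{\left(p,U \right)} = -26 + 27 p$ ($s{\left(p,U \right)} = \left(21 + 6\right) p - 26 = 27 p - 26 = -26 + 27 p$)
$\left(1298 + s{\left(36,-54 \right)}\right) + \left(\left(739 - 1004\right) + 364\right) = \left(1298 + \left(-26 + 27 \cdot 36\right)\right) + \left(\left(739 - 1004\right) + 364\right) = \left(1298 + \left(-26 + 972\right)\right) + \left(-265 + 364\right) = \left(1298 + 946\right) + 99 = 2244 + 99 = 2343$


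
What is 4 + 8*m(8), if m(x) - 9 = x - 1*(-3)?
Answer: 164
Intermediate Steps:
m(x) = 12 + x (m(x) = 9 + (x - 1*(-3)) = 9 + (x + 3) = 9 + (3 + x) = 12 + x)
4 + 8*m(8) = 4 + 8*(12 + 8) = 4 + 8*20 = 4 + 160 = 164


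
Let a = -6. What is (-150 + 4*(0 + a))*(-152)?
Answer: 26448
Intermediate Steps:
(-150 + 4*(0 + a))*(-152) = (-150 + 4*(0 - 6))*(-152) = (-150 + 4*(-6))*(-152) = (-150 - 24)*(-152) = -174*(-152) = 26448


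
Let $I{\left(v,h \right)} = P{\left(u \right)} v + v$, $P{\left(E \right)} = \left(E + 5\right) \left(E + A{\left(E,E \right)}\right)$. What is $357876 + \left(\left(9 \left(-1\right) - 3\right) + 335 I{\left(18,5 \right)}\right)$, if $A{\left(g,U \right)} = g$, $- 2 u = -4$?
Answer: $532734$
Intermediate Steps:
$u = 2$ ($u = \left(- \frac{1}{2}\right) \left(-4\right) = 2$)
$P{\left(E \right)} = 2 E \left(5 + E\right)$ ($P{\left(E \right)} = \left(E + 5\right) \left(E + E\right) = \left(5 + E\right) 2 E = 2 E \left(5 + E\right)$)
$I{\left(v,h \right)} = 29 v$ ($I{\left(v,h \right)} = 2 \cdot 2 \left(5 + 2\right) v + v = 2 \cdot 2 \cdot 7 v + v = 28 v + v = 29 v$)
$357876 + \left(\left(9 \left(-1\right) - 3\right) + 335 I{\left(18,5 \right)}\right) = 357876 + \left(\left(9 \left(-1\right) - 3\right) + 335 \cdot 29 \cdot 18\right) = 357876 + \left(\left(-9 - 3\right) + 335 \cdot 522\right) = 357876 + \left(-12 + 174870\right) = 357876 + 174858 = 532734$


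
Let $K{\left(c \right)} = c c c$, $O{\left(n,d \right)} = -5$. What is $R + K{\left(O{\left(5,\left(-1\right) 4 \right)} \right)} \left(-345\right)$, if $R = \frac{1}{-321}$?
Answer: $\frac{13843124}{321} \approx 43125.0$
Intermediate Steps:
$K{\left(c \right)} = c^{3}$ ($K{\left(c \right)} = c^{2} c = c^{3}$)
$R = - \frac{1}{321} \approx -0.0031153$
$R + K{\left(O{\left(5,\left(-1\right) 4 \right)} \right)} \left(-345\right) = - \frac{1}{321} + \left(-5\right)^{3} \left(-345\right) = - \frac{1}{321} - -43125 = - \frac{1}{321} + 43125 = \frac{13843124}{321}$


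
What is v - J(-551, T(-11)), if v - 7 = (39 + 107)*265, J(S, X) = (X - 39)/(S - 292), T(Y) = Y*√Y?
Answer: 10873844/281 - 11*I*√11/843 ≈ 38697.0 - 0.043277*I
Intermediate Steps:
T(Y) = Y^(3/2)
J(S, X) = (-39 + X)/(-292 + S)
v = 38697 (v = 7 + (39 + 107)*265 = 7 + 146*265 = 7 + 38690 = 38697)
v - J(-551, T(-11)) = 38697 - (-39 + (-11)^(3/2))/(-292 - 551) = 38697 - (-39 - 11*I*√11)/(-843) = 38697 - (-1)*(-39 - 11*I*√11)/843 = 38697 - (13/281 + 11*I*√11/843) = 38697 + (-13/281 - 11*I*√11/843) = 10873844/281 - 11*I*√11/843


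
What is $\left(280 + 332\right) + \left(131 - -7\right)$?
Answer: $750$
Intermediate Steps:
$\left(280 + 332\right) + \left(131 - -7\right) = 612 + \left(131 + 7\right) = 612 + 138 = 750$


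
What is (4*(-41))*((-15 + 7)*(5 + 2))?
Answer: 9184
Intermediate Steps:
(4*(-41))*((-15 + 7)*(5 + 2)) = -(-1312)*7 = -164*(-56) = 9184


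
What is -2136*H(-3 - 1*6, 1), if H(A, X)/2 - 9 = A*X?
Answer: 0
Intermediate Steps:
H(A, X) = 18 + 2*A*X (H(A, X) = 18 + 2*(A*X) = 18 + 2*A*X)
-2136*H(-3 - 1*6, 1) = -2136*(18 + 2*(-3 - 1*6)*1) = -2136*(18 + 2*(-3 - 6)*1) = -2136*(18 + 2*(-9)*1) = -2136*(18 - 18) = -2136*0 = 0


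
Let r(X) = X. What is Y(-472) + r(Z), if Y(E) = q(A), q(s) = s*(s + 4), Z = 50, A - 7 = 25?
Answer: 1202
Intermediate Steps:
A = 32 (A = 7 + 25 = 32)
q(s) = s*(4 + s)
Y(E) = 1152 (Y(E) = 32*(4 + 32) = 32*36 = 1152)
Y(-472) + r(Z) = 1152 + 50 = 1202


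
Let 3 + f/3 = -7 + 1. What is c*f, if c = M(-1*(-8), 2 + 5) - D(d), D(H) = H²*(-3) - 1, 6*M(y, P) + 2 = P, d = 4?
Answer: -2691/2 ≈ -1345.5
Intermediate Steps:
M(y, P) = -⅓ + P/6
D(H) = -1 - 3*H² (D(H) = -3*H² - 1 = -1 - 3*H²)
c = 299/6 (c = (-⅓ + (2 + 5)/6) - (-1 - 3*4²) = (-⅓ + (⅙)*7) - (-1 - 3*16) = (-⅓ + 7/6) - (-1 - 48) = ⅚ - 1*(-49) = ⅚ + 49 = 299/6 ≈ 49.833)
f = -27 (f = -9 + 3*(-7 + 1) = -9 + 3*(-6) = -9 - 18 = -27)
c*f = (299/6)*(-27) = -2691/2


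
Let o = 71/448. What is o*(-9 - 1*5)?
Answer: -71/32 ≈ -2.2188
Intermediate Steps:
o = 71/448 (o = 71*(1/448) = 71/448 ≈ 0.15848)
o*(-9 - 1*5) = 71*(-9 - 1*5)/448 = 71*(-9 - 5)/448 = (71/448)*(-14) = -71/32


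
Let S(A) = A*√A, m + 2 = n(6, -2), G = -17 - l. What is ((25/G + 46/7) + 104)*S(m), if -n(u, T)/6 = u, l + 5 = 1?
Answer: -375706*I*√38/91 ≈ -25451.0*I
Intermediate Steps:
l = -4 (l = -5 + 1 = -4)
n(u, T) = -6*u
G = -13 (G = -17 - 1*(-4) = -17 + 4 = -13)
m = -38 (m = -2 - 6*6 = -2 - 36 = -38)
S(A) = A^(3/2)
((25/G + 46/7) + 104)*S(m) = ((25/(-13) + 46/7) + 104)*(-38)^(3/2) = ((25*(-1/13) + 46*(⅐)) + 104)*(-38*I*√38) = ((-25/13 + 46/7) + 104)*(-38*I*√38) = (423/91 + 104)*(-38*I*√38) = 9887*(-38*I*√38)/91 = -375706*I*√38/91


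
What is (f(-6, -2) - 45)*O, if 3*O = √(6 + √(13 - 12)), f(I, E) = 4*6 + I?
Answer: -9*√7 ≈ -23.812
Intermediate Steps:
f(I, E) = 24 + I
O = √7/3 (O = √(6 + √(13 - 12))/3 = √(6 + √1)/3 = √(6 + 1)/3 = √7/3 ≈ 0.88192)
(f(-6, -2) - 45)*O = ((24 - 6) - 45)*(√7/3) = (18 - 45)*(√7/3) = -9*√7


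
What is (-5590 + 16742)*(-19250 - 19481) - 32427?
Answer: -431960539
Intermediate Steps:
(-5590 + 16742)*(-19250 - 19481) - 32427 = 11152*(-38731) - 32427 = -431928112 - 32427 = -431960539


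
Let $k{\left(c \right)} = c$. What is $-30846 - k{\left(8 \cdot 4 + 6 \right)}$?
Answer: $-30884$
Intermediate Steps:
$-30846 - k{\left(8 \cdot 4 + 6 \right)} = -30846 - \left(8 \cdot 4 + 6\right) = -30846 - \left(32 + 6\right) = -30846 - 38 = -30884$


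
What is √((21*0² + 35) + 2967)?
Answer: √3002 ≈ 54.791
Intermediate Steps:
√((21*0² + 35) + 2967) = √((21*0 + 35) + 2967) = √((0 + 35) + 2967) = √(35 + 2967) = √3002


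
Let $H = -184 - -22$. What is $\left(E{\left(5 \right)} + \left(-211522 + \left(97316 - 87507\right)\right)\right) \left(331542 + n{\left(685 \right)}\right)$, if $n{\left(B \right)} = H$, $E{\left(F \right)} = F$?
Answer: $-66841997040$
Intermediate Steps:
$H = -162$ ($H = -184 + 22 = -162$)
$n{\left(B \right)} = -162$
$\left(E{\left(5 \right)} + \left(-211522 + \left(97316 - 87507\right)\right)\right) \left(331542 + n{\left(685 \right)}\right) = \left(5 + \left(-211522 + \left(97316 - 87507\right)\right)\right) \left(331542 - 162\right) = \left(5 + \left(-211522 + \left(97316 - 87507\right)\right)\right) 331380 = \left(5 + \left(-211522 + 9809\right)\right) 331380 = \left(5 - 201713\right) 331380 = \left(-201708\right) 331380 = -66841997040$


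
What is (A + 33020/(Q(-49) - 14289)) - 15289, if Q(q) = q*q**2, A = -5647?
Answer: -1381143494/65969 ≈ -20936.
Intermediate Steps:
Q(q) = q**3
(A + 33020/(Q(-49) - 14289)) - 15289 = (-5647 + 33020/((-49)**3 - 14289)) - 15289 = (-5647 + 33020/(-117649 - 14289)) - 15289 = (-5647 + 33020/(-131938)) - 15289 = (-5647 + 33020*(-1/131938)) - 15289 = (-5647 - 16510/65969) - 15289 = -372543453/65969 - 15289 = -1381143494/65969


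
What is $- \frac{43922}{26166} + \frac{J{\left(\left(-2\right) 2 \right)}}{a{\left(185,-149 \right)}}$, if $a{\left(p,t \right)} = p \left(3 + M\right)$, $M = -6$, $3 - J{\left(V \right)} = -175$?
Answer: $- \frac{4839043}{2420355} \approx -1.9993$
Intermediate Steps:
$J{\left(V \right)} = 178$ ($J{\left(V \right)} = 3 - -175 = 3 + 175 = 178$)
$a{\left(p,t \right)} = - 3 p$ ($a{\left(p,t \right)} = p \left(3 - 6\right) = p \left(-3\right) = - 3 p$)
$- \frac{43922}{26166} + \frac{J{\left(\left(-2\right) 2 \right)}}{a{\left(185,-149 \right)}} = - \frac{43922}{26166} + \frac{178}{\left(-3\right) 185} = \left(-43922\right) \frac{1}{26166} + \frac{178}{-555} = - \frac{21961}{13083} + 178 \left(- \frac{1}{555}\right) = - \frac{21961}{13083} - \frac{178}{555} = - \frac{4839043}{2420355}$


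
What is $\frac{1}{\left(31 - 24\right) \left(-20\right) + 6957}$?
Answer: $\frac{1}{6817} \approx 0.00014669$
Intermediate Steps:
$\frac{1}{\left(31 - 24\right) \left(-20\right) + 6957} = \frac{1}{7 \left(-20\right) + 6957} = \frac{1}{-140 + 6957} = \frac{1}{6817}$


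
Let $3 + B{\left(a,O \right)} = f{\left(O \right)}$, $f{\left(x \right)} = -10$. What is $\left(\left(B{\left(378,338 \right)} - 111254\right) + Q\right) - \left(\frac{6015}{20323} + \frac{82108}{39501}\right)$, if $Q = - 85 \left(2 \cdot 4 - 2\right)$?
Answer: $- \frac{89734114777870}{802778823} \approx -1.1178 \cdot 10^{5}$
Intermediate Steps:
$B{\left(a,O \right)} = -13$ ($B{\left(a,O \right)} = -3 - 10 = -13$)
$Q = -510$ ($Q = - 85 \left(8 - 2\right) = \left(-85\right) 6 = -510$)
$\left(\left(B{\left(378,338 \right)} - 111254\right) + Q\right) - \left(\frac{6015}{20323} + \frac{82108}{39501}\right) = \left(\left(-13 - 111254\right) - 510\right) - \left(\frac{6015}{20323} + \frac{82108}{39501}\right) = \left(\left(-13 - 111254\right) - 510\right) - \frac{1906279399}{802778823} = \left(-111267 - 510\right) - \frac{1906279399}{802778823} = -111777 - \frac{1906279399}{802778823} = - \frac{89734114777870}{802778823}$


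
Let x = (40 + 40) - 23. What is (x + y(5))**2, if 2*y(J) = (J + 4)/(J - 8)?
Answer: 12321/4 ≈ 3080.3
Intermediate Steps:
y(J) = (4 + J)/(2*(-8 + J)) (y(J) = ((J + 4)/(J - 8))/2 = ((4 + J)/(-8 + J))/2 = (4 + J)/(2*(-8 + J)))
x = 57 (x = 80 - 23 = 57)
(x + y(5))**2 = (57 + (4 + 5)/(2*(-8 + 5)))**2 = (57 + (1/2)*9/(-3))**2 = (57 + (1/2)*(-1/3)*9)**2 = (57 - 3/2)**2 = (111/2)**2 = 12321/4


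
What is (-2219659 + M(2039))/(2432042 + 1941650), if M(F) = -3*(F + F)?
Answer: -2231893/4373692 ≈ -0.51030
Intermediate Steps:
M(F) = -6*F
(-2219659 + M(2039))/(2432042 + 1941650) = (-2219659 - 6*2039)/(2432042 + 1941650) = (-2219659 - 12234)/4373692 = -2231893*1/4373692 = -2231893/4373692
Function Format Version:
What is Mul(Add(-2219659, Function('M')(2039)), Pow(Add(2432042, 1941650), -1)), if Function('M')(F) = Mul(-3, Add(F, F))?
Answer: Rational(-2231893, 4373692) ≈ -0.51030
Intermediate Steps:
Function('M')(F) = Mul(-6, F) (Function('M')(F) = Mul(-3, Mul(2, F)) = Mul(-6, F))
Mul(Add(-2219659, Function('M')(2039)), Pow(Add(2432042, 1941650), -1)) = Mul(Add(-2219659, Mul(-6, 2039)), Pow(Add(2432042, 1941650), -1)) = Mul(Add(-2219659, -12234), Pow(4373692, -1)) = Mul(-2231893, Rational(1, 4373692)) = Rational(-2231893, 4373692)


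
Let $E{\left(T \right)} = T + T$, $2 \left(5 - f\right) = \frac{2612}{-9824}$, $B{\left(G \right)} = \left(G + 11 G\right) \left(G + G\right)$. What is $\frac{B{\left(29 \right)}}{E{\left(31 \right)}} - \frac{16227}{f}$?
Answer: $- \frac{2216468148}{781603} \approx -2835.8$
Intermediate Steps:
$B{\left(G \right)} = 24 G^{2}$ ($B{\left(G \right)} = 12 G 2 G = 24 G^{2}$)
$f = \frac{25213}{4912}$ ($f = 5 - \frac{2612 \frac{1}{-9824}}{2} = 5 - \frac{2612 \left(- \frac{1}{9824}\right)}{2} = 5 - - \frac{653}{4912} = 5 + \frac{653}{4912} = \frac{25213}{4912} \approx 5.1329$)
$E{\left(T \right)} = 2 T$
$\frac{B{\left(29 \right)}}{E{\left(31 \right)}} - \frac{16227}{f} = \frac{24 \cdot 29^{2}}{2 \cdot 31} - \frac{16227}{\frac{25213}{4912}} = \frac{24 \cdot 841}{62} - \frac{79707024}{25213} = 20184 \cdot \frac{1}{62} - \frac{79707024}{25213} = \frac{10092}{31} - \frac{79707024}{25213} = - \frac{2216468148}{781603}$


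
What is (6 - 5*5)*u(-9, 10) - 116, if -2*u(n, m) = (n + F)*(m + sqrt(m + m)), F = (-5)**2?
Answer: 1404 + 304*sqrt(5) ≈ 2083.8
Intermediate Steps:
F = 25
u(n, m) = -(25 + n)*(m + sqrt(2)*sqrt(m))/2 (u(n, m) = -(n + 25)*(m + sqrt(m + m))/2 = -(25 + n)*(m + sqrt(2*m))/2 = -(25 + n)*(m + sqrt(2)*sqrt(m))/2)
(6 - 5*5)*u(-9, 10) - 116 = (6 - 5*5)*(-25/2*10 - 25*sqrt(2)*sqrt(10)/2 - 1/2*10*(-9) - 1/2*(-9)*sqrt(2)*sqrt(10)) - 116 = (6 - 25)*(-125 - 25*sqrt(5) + 45 + 9*sqrt(5)) - 116 = -19*(-80 - 16*sqrt(5)) - 116 = (1520 + 304*sqrt(5)) - 116 = 1404 + 304*sqrt(5)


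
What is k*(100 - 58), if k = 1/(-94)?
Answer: -21/47 ≈ -0.44681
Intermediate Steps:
k = -1/94 ≈ -0.010638
k*(100 - 58) = -(100 - 58)/94 = -1/94*42 = -21/47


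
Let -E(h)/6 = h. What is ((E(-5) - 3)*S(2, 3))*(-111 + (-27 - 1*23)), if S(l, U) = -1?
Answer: 4347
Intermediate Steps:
E(h) = -6*h
((E(-5) - 3)*S(2, 3))*(-111 + (-27 - 1*23)) = ((-6*(-5) - 3)*(-1))*(-111 + (-27 - 1*23)) = ((30 - 3)*(-1))*(-111 + (-27 - 23)) = (27*(-1))*(-111 - 50) = -27*(-161) = 4347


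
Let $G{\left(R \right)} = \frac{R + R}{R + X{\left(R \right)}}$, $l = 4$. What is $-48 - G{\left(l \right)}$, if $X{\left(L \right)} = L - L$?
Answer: $-50$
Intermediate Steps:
$X{\left(L \right)} = 0$
$G{\left(R \right)} = 2$ ($G{\left(R \right)} = \frac{R + R}{R + 0} = \frac{2 R}{R} = 2$)
$-48 - G{\left(l \right)} = -48 - 2 = -50$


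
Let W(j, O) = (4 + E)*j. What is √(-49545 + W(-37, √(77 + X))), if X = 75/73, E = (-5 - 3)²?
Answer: I*√52061 ≈ 228.17*I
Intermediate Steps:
E = 64 (E = (-8)² = 64)
X = 75/73 (X = 75*(1/73) = 75/73 ≈ 1.0274)
W(j, O) = 68*j (W(j, O) = (4 + 64)*j = 68*j)
√(-49545 + W(-37, √(77 + X))) = √(-49545 + 68*(-37)) = √(-49545 - 2516) = √(-52061) = I*√52061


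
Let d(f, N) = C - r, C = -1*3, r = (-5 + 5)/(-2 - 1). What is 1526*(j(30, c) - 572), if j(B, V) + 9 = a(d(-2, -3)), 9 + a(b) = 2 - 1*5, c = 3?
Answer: -904918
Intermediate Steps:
r = 0 (r = 0/(-3) = 0*(-⅓) = 0)
C = -3
d(f, N) = -3 (d(f, N) = -3 - 1*0 = -3 + 0 = -3)
a(b) = -12 (a(b) = -9 + (2 - 1*5) = -9 + (2 - 5) = -9 - 3 = -12)
j(B, V) = -21 (j(B, V) = -9 - 12 = -21)
1526*(j(30, c) - 572) = 1526*(-21 - 572) = 1526*(-593) = -904918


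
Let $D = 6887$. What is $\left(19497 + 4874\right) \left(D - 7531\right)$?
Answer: $-15694924$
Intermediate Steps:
$\left(19497 + 4874\right) \left(D - 7531\right) = \left(19497 + 4874\right) \left(6887 - 7531\right) = 24371 \left(-644\right) = -15694924$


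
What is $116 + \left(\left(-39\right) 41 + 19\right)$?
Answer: $-1464$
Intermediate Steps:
$116 + \left(\left(-39\right) 41 + 19\right) = 116 + \left(-1599 + 19\right) = 116 - 1580 = -1464$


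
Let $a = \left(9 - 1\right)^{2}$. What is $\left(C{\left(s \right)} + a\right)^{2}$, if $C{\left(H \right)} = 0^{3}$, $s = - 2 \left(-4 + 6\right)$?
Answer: $4096$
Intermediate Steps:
$s = -4$ ($s = \left(-2\right) 2 = -4$)
$C{\left(H \right)} = 0$
$a = 64$ ($a = 8^{2} = 64$)
$\left(C{\left(s \right)} + a\right)^{2} = \left(0 + 64\right)^{2} = 64^{2} = 4096$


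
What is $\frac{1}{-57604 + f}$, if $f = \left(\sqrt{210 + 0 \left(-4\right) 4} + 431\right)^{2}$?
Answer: $\frac{42789}{5440682483} - \frac{862 \sqrt{210}}{16322047449} \approx 7.0993 \cdot 10^{-6}$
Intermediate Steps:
$f = \left(431 + \sqrt{210}\right)^{2}$ ($f = \left(\sqrt{210 + 0 \cdot 4} + 431\right)^{2} = \left(\sqrt{210 + 0} + 431\right)^{2} = \left(\sqrt{210} + 431\right)^{2} = \left(431 + \sqrt{210}\right)^{2} \approx 1.9846 \cdot 10^{5}$)
$\frac{1}{-57604 + f} = \frac{1}{-57604 + \left(431 + \sqrt{210}\right)^{2}}$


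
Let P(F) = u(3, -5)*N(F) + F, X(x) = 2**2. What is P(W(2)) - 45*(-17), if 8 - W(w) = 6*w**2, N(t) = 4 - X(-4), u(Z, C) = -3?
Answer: 749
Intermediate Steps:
X(x) = 4
N(t) = 0 (N(t) = 4 - 1*4 = 4 - 4 = 0)
W(w) = 8 - 6*w**2
P(F) = F (P(F) = -3*0 + F = 0 + F = F)
P(W(2)) - 45*(-17) = (8 - 6*2**2) - 45*(-17) = (8 - 6*4) + 765 = (8 - 24) + 765 = -16 + 765 = 749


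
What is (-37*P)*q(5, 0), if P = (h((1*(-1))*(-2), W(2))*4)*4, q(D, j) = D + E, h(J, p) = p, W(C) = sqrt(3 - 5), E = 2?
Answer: -4144*I*sqrt(2) ≈ -5860.5*I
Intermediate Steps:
W(C) = I*sqrt(2) (W(C) = sqrt(-2) = I*sqrt(2))
q(D, j) = 2 + D (q(D, j) = D + 2 = 2 + D)
P = 16*I*sqrt(2) (P = ((I*sqrt(2))*4)*4 = (4*I*sqrt(2))*4 = 16*I*sqrt(2) ≈ 22.627*I)
(-37*P)*q(5, 0) = (-592*I*sqrt(2))*(2 + 5) = -592*I*sqrt(2)*7 = -4144*I*sqrt(2)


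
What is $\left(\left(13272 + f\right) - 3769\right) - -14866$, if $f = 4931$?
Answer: $29300$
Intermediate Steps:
$\left(\left(13272 + f\right) - 3769\right) - -14866 = \left(\left(13272 + 4931\right) - 3769\right) - -14866 = \left(18203 - 3769\right) + 14866 = 14434 + 14866 = 29300$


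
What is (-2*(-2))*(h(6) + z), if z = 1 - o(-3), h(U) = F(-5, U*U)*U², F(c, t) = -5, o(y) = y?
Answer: -704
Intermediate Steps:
h(U) = -5*U²
z = 4 (z = 1 - 1*(-3) = 1 + 3 = 4)
(-2*(-2))*(h(6) + z) = (-2*(-2))*(-5*6² + 4) = 4*(-5*36 + 4) = 4*(-180 + 4) = 4*(-176) = -704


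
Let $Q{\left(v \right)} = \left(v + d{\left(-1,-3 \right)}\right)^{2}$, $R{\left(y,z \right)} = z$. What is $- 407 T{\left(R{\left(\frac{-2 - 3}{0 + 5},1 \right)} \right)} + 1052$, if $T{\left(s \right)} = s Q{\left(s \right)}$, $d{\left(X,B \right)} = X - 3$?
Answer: $-2611$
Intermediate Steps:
$d{\left(X,B \right)} = -3 + X$
$Q{\left(v \right)} = \left(-4 + v\right)^{2}$ ($Q{\left(v \right)} = \left(v - 4\right)^{2} = \left(-4 + v\right)^{2}$)
$T{\left(s \right)} = s \left(-4 + s\right)^{2}$
$- 407 T{\left(R{\left(\frac{-2 - 3}{0 + 5},1 \right)} \right)} + 1052 = - 407 \cdot 1 \left(-4 + 1\right)^{2} + 1052 = - 407 \cdot 1 \left(-3\right)^{2} + 1052 = - 407 \cdot 1 \cdot 9 + 1052 = \left(-407\right) 9 + 1052 = -3663 + 1052 = -2611$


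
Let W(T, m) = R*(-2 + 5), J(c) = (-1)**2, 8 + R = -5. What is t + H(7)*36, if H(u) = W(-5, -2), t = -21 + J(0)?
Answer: -1424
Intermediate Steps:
R = -13 (R = -8 - 5 = -13)
J(c) = 1
W(T, m) = -39 (W(T, m) = -13*(-2 + 5) = -13*3 = -39)
t = -20 (t = -21 + 1 = -20)
H(u) = -39
t + H(7)*36 = -20 - 39*36 = -20 - 1404 = -1424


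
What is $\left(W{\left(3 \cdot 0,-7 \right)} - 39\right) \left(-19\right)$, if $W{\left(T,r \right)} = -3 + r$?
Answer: $931$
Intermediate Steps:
$\left(W{\left(3 \cdot 0,-7 \right)} - 39\right) \left(-19\right) = \left(\left(-3 - 7\right) - 39\right) \left(-19\right) = \left(-10 - 39\right) \left(-19\right) = \left(-49\right) \left(-19\right) = 931$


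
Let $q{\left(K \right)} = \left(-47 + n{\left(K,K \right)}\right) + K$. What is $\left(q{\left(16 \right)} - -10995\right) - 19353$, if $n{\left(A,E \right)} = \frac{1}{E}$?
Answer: $- \frac{134223}{16} \approx -8388.9$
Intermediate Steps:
$q{\left(K \right)} = -47 + K + \frac{1}{K}$ ($q{\left(K \right)} = \left(-47 + \frac{1}{K}\right) + K = -47 + K + \frac{1}{K}$)
$\left(q{\left(16 \right)} - -10995\right) - 19353 = \left(\left(-47 + 16 + \frac{1}{16}\right) - -10995\right) - 19353 = \left(\left(-47 + 16 + \frac{1}{16}\right) + 10995\right) - 19353 = \left(- \frac{495}{16} + 10995\right) - 19353 = \frac{175425}{16} - 19353 = - \frac{134223}{16}$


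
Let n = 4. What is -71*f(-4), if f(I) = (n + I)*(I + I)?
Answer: 0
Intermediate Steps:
f(I) = 2*I*(4 + I) (f(I) = (4 + I)*(I + I) = (4 + I)*(2*I) = 2*I*(4 + I))
-71*f(-4) = -71*2*(-4)*(4 - 4) = -71*2*(-4)*0 = -71*0 = -1*0 = 0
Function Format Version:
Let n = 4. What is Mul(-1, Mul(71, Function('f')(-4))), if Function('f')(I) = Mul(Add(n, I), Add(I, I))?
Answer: 0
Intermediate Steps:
Function('f')(I) = Mul(2, I, Add(4, I)) (Function('f')(I) = Mul(Add(4, I), Add(I, I)) = Mul(Add(4, I), Mul(2, I)) = Mul(2, I, Add(4, I)))
Mul(-1, Mul(71, Function('f')(-4))) = Mul(-1, Mul(71, Mul(2, -4, Add(4, -4)))) = Mul(-1, Mul(71, Mul(2, -4, 0))) = Mul(-1, Mul(71, 0)) = Mul(-1, 0) = 0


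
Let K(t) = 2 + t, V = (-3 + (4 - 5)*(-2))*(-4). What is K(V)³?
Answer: 216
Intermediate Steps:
V = 4 (V = (-3 - 1*(-2))*(-4) = (-3 + 2)*(-4) = -1*(-4) = 4)
K(V)³ = (2 + 4)³ = 6³ = 216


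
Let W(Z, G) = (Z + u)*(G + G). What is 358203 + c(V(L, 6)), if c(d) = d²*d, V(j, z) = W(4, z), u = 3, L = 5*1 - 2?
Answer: 950907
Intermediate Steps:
L = 3 (L = 5 - 2 = 3)
W(Z, G) = 2*G*(3 + Z) (W(Z, G) = (Z + 3)*(G + G) = (3 + Z)*(2*G) = 2*G*(3 + Z))
V(j, z) = 14*z (V(j, z) = 2*z*(3 + 4) = 2*z*7 = 14*z)
c(d) = d³
358203 + c(V(L, 6)) = 358203 + (14*6)³ = 358203 + 84³ = 358203 + 592704 = 950907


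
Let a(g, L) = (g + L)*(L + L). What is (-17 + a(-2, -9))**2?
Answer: 32761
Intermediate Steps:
a(g, L) = 2*L*(L + g) (a(g, L) = (L + g)*(2*L) = 2*L*(L + g))
(-17 + a(-2, -9))**2 = (-17 + 2*(-9)*(-9 - 2))**2 = (-17 + 2*(-9)*(-11))**2 = (-17 + 198)**2 = 181**2 = 32761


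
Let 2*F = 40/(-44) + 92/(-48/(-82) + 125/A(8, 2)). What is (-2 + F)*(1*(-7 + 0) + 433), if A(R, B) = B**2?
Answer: -1073946/2497 ≈ -430.09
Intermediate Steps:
F = 2473/2497 (F = (40/(-44) + 92/(-48/(-82) + 125/(2**2)))/2 = (40*(-1/44) + 92/(-48*(-1/82) + 125/4))/2 = (-10/11 + 92/(24/41 + 125*(1/4)))/2 = (-10/11 + 92/(24/41 + 125/4))/2 = (-10/11 + 92/(5221/164))/2 = (-10/11 + 92*(164/5221))/2 = (-10/11 + 656/227)/2 = (1/2)*(4946/2497) = 2473/2497 ≈ 0.99039)
(-2 + F)*(1*(-7 + 0) + 433) = (-2 + 2473/2497)*(1*(-7 + 0) + 433) = -2521*(1*(-7) + 433)/2497 = -2521*(-7 + 433)/2497 = -2521/2497*426 = -1073946/2497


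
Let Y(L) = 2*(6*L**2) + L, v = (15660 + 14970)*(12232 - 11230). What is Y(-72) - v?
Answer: -30629124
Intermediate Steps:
v = 30691260 (v = 30630*1002 = 30691260)
Y(L) = L + 12*L**2 (Y(L) = 12*L**2 + L = L + 12*L**2)
Y(-72) - v = -72*(1 + 12*(-72)) - 1*30691260 = -72*(1 - 864) - 30691260 = -72*(-863) - 30691260 = 62136 - 30691260 = -30629124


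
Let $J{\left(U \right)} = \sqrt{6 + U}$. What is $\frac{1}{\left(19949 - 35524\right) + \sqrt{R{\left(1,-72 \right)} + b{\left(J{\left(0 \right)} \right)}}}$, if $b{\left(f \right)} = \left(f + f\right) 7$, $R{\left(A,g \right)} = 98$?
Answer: $- \frac{1}{15575 - \sqrt{98 + 14 \sqrt{6}}} \approx -6.4253 \cdot 10^{-5}$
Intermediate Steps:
$b{\left(f \right)} = 14 f$ ($b{\left(f \right)} = 2 f 7 = 14 f$)
$\frac{1}{\left(19949 - 35524\right) + \sqrt{R{\left(1,-72 \right)} + b{\left(J{\left(0 \right)} \right)}}} = \frac{1}{\left(19949 - 35524\right) + \sqrt{98 + 14 \sqrt{6 + 0}}} = \frac{1}{\left(19949 - 35524\right) + \sqrt{98 + 14 \sqrt{6}}} = \frac{1}{-15575 + \sqrt{98 + 14 \sqrt{6}}}$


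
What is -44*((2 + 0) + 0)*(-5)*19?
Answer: 8360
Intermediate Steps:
-44*((2 + 0) + 0)*(-5)*19 = -44*(2 + 0)*(-5)*19 = -88*(-5)*19 = -44*(-10)*19 = 440*19 = 8360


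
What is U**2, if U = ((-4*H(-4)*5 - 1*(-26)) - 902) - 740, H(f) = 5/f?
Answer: 2531281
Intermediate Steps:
U = -1591 (U = ((-20/(-4)*5 - 1*(-26)) - 902) - 740 = ((-20*(-1)/4*5 + 26) - 902) - 740 = ((-4*(-5/4)*5 + 26) - 902) - 740 = ((5*5 + 26) - 902) - 740 = ((25 + 26) - 902) - 740 = (51 - 902) - 740 = -851 - 740 = -1591)
U**2 = (-1591)**2 = 2531281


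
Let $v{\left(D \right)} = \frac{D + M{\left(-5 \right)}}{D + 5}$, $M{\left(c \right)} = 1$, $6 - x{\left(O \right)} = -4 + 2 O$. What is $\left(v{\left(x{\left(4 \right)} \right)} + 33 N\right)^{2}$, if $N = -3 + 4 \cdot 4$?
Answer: $\frac{9036036}{49} \approx 1.8441 \cdot 10^{5}$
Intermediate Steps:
$x{\left(O \right)} = 10 - 2 O$ ($x{\left(O \right)} = 6 - \left(-4 + 2 O\right) = 10 - 2 O$)
$N = 13$ ($N = -3 + 16 = 13$)
$v{\left(D \right)} = \frac{1 + D}{5 + D}$ ($v{\left(D \right)} = \frac{D + 1}{D + 5} = \frac{1 + D}{5 + D}$)
$\left(v{\left(x{\left(4 \right)} \right)} + 33 N\right)^{2} = \left(\frac{1 + \left(10 - 8\right)}{5 + \left(10 - 8\right)} + 33 \cdot 13\right)^{2} = \left(\frac{1 + \left(10 - 8\right)}{5 + \left(10 - 8\right)} + 429\right)^{2} = \left(\frac{1 + 2}{5 + 2} + 429\right)^{2} = \left(\frac{1}{7} \cdot 3 + 429\right)^{2} = \left(\frac{3}{7} + 429\right)^{2} = \left(\frac{3006}{7}\right)^{2} = \frac{9036036}{49}$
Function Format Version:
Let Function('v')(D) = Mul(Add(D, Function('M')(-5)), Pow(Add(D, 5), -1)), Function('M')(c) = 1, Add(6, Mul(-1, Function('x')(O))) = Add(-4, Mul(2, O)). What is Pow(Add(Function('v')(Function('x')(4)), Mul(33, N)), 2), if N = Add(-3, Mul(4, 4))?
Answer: Rational(9036036, 49) ≈ 1.8441e+5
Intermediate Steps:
Function('x')(O) = Add(10, Mul(-2, O)) (Function('x')(O) = Add(6, Mul(-1, Add(-4, Mul(2, O)))) = Add(6, Add(4, Mul(-2, O))) = Add(10, Mul(-2, O)))
N = 13 (N = Add(-3, 16) = 13)
Function('v')(D) = Mul(Pow(Add(5, D), -1), Add(1, D)) (Function('v')(D) = Mul(Add(D, 1), Pow(Add(D, 5), -1)) = Mul(Add(1, D), Pow(Add(5, D), -1)) = Mul(Pow(Add(5, D), -1), Add(1, D)))
Pow(Add(Function('v')(Function('x')(4)), Mul(33, N)), 2) = Pow(Add(Mul(Pow(Add(5, Add(10, Mul(-2, 4))), -1), Add(1, Add(10, Mul(-2, 4)))), Mul(33, 13)), 2) = Pow(Add(Mul(Pow(Add(5, Add(10, -8)), -1), Add(1, Add(10, -8))), 429), 2) = Pow(Add(Mul(Pow(Add(5, 2), -1), Add(1, 2)), 429), 2) = Pow(Add(Mul(Pow(7, -1), 3), 429), 2) = Pow(Add(Mul(Rational(1, 7), 3), 429), 2) = Pow(Add(Rational(3, 7), 429), 2) = Pow(Rational(3006, 7), 2) = Rational(9036036, 49)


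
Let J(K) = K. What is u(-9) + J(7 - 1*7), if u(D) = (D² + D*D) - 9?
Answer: 153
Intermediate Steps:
u(D) = -9 + 2*D² (u(D) = (D² + D²) - 9 = 2*D² - 9 = -9 + 2*D²)
u(-9) + J(7 - 1*7) = (-9 + 2*(-9)²) + (7 - 1*7) = (-9 + 2*81) + (7 - 7) = (-9 + 162) + 0 = 153 + 0 = 153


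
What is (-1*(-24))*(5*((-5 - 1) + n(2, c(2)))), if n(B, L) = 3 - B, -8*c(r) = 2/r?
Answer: -600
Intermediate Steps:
c(r) = -1/(4*r)
(-1*(-24))*(5*((-5 - 1) + n(2, c(2)))) = (-1*(-24))*(5*((-5 - 1) + (3 - 1*2))) = 24*(5*(-6 + (3 - 2))) = 24*(5*(-6 + 1)) = 24*(5*(-5)) = 24*(-25) = -600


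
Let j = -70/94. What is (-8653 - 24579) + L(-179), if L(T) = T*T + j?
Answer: -56012/47 ≈ -1191.7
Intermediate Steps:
j = -35/47 (j = -70*1/94 = -35/47 ≈ -0.74468)
L(T) = -35/47 + T**2 (L(T) = T*T - 35/47 = T**2 - 35/47 = -35/47 + T**2)
(-8653 - 24579) + L(-179) = (-8653 - 24579) + (-35/47 + (-179)**2) = -33232 + (-35/47 + 32041) = -33232 + 1505892/47 = -56012/47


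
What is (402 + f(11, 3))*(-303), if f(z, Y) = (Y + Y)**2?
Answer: -132714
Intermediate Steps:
f(z, Y) = 4*Y**2 (f(z, Y) = (2*Y)**2 = 4*Y**2)
(402 + f(11, 3))*(-303) = (402 + 4*3**2)*(-303) = (402 + 4*9)*(-303) = (402 + 36)*(-303) = 438*(-303) = -132714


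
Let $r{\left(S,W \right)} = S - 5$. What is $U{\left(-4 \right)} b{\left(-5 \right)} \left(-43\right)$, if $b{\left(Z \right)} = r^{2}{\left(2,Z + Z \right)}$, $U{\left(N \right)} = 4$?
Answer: $-1548$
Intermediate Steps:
$r{\left(S,W \right)} = -5 + S$
$b{\left(Z \right)} = 9$ ($b{\left(Z \right)} = \left(-5 + 2\right)^{2} = \left(-3\right)^{2} = 9$)
$U{\left(-4 \right)} b{\left(-5 \right)} \left(-43\right) = 4 \cdot 9 \left(-43\right) = 36 \left(-43\right) = -1548$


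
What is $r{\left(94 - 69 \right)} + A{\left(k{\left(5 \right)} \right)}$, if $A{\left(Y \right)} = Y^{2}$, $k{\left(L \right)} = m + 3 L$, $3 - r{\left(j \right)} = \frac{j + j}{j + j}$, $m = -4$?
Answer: $123$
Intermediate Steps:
$r{\left(j \right)} = 2$ ($r{\left(j \right)} = 3 - \frac{j + j}{j + j} = 3 - \frac{2 j}{2 j} = 3 - 2 j \frac{1}{2 j} = 3 - 1 = 2$)
$k{\left(L \right)} = -4 + 3 L$
$r{\left(94 - 69 \right)} + A{\left(k{\left(5 \right)} \right)} = 2 + \left(-4 + 3 \cdot 5\right)^{2} = 2 + \left(-4 + 15\right)^{2} = 2 + 11^{2} = 2 + 121 = 123$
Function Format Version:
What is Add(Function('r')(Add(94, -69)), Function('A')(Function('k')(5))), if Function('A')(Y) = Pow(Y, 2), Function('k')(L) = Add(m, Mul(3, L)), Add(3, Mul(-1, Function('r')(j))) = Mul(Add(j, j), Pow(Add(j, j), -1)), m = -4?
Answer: 123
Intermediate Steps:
Function('r')(j) = 2 (Function('r')(j) = Add(3, Mul(-1, Mul(Add(j, j), Pow(Add(j, j), -1)))) = Add(3, Mul(-1, Mul(Mul(2, j), Pow(Mul(2, j), -1)))) = Add(3, Mul(-1, Mul(Mul(2, j), Mul(Rational(1, 2), Pow(j, -1))))) = Add(3, Mul(-1, 1)) = Add(3, -1) = 2)
Function('k')(L) = Add(-4, Mul(3, L))
Add(Function('r')(Add(94, -69)), Function('A')(Function('k')(5))) = Add(2, Pow(Add(-4, Mul(3, 5)), 2)) = Add(2, Pow(Add(-4, 15), 2)) = Add(2, Pow(11, 2)) = Add(2, 121) = 123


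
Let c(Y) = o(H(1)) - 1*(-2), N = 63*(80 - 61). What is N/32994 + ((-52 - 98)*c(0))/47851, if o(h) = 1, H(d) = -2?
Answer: 4714483/175421766 ≈ 0.026875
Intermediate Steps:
N = 1197 (N = 63*19 = 1197)
c(Y) = 3 (c(Y) = 1 - 1*(-2) = 1 + 2 = 3)
N/32994 + ((-52 - 98)*c(0))/47851 = 1197/32994 + ((-52 - 98)*3)/47851 = 1197*(1/32994) - 150*3*(1/47851) = 133/3666 - 450*1/47851 = 133/3666 - 450/47851 = 4714483/175421766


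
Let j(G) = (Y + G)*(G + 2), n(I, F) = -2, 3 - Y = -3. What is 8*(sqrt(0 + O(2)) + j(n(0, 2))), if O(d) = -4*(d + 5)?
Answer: 16*I*sqrt(7) ≈ 42.332*I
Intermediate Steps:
Y = 6 (Y = 3 - 1*(-3) = 3 + 3 = 6)
O(d) = -20 - 4*d (O(d) = -4*(5 + d) = -20 - 4*d)
j(G) = (2 + G)*(6 + G) (j(G) = (6 + G)*(G + 2) = (6 + G)*(2 + G) = (2 + G)*(6 + G))
8*(sqrt(0 + O(2)) + j(n(0, 2))) = 8*(sqrt(0 + (-20 - 4*2)) + (12 + (-2)**2 + 8*(-2))) = 8*(sqrt(0 + (-20 - 8)) + (12 + 4 - 16)) = 8*(sqrt(0 - 28) + 0) = 8*(sqrt(-28) + 0) = 8*(2*I*sqrt(7) + 0) = 8*(2*I*sqrt(7)) = 16*I*sqrt(7)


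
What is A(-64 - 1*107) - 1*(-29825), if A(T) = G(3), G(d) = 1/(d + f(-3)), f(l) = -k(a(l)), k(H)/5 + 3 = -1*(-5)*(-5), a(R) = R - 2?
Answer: 4264976/143 ≈ 29825.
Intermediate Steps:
a(R) = -2 + R
k(H) = -140 (k(H) = -15 + 5*(-1*(-5)*(-5)) = -15 + 5*(5*(-5)) = -15 + 5*(-25) = -15 - 125 = -140)
f(l) = 140 (f(l) = -1*(-140) = 140)
G(d) = 1/(140 + d) (G(d) = 1/(d + 140) = 1/(140 + d))
A(T) = 1/143 (A(T) = 1/(140 + 3) = 1/143)
A(-64 - 1*107) - 1*(-29825) = 1/143 - 1*(-29825) = 1/143 + 29825 = 4264976/143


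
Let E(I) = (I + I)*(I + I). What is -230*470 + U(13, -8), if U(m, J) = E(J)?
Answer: -107844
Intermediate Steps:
E(I) = 4*I² (E(I) = (2*I)*(2*I) = 4*I²)
U(m, J) = 4*J²
-230*470 + U(13, -8) = -230*470 + 4*(-8)² = -108100 + 4*64 = -108100 + 256 = -107844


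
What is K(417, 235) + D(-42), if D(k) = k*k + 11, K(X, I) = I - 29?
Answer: 1981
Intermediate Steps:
K(X, I) = -29 + I
D(k) = 11 + k**2 (D(k) = k**2 + 11 = 11 + k**2)
K(417, 235) + D(-42) = (-29 + 235) + (11 + (-42)**2) = 206 + (11 + 1764) = 206 + 1775 = 1981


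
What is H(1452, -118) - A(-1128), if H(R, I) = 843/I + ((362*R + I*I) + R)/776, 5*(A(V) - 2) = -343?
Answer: 43301413/57230 ≈ 756.62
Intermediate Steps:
A(V) = -333/5 (A(V) = 2 + (⅕)*(-343) = 2 - 343/5 = -333/5)
H(R, I) = 843/I + I²/776 + 363*R/776 (H(R, I) = 843/I + ((362*R + I²) + R)*(1/776) = 843/I + ((I² + 362*R) + R)*(1/776) = 843/I + (I² + 363*R)*(1/776) = 843/I + (I²/776 + 363*R/776) = 843/I + I²/776 + 363*R/776)
H(1452, -118) - A(-1128) = (1/776)*(654168 - 118*((-118)² + 363*1452))/(-118) - 1*(-333/5) = (1/776)*(-1/118)*(654168 - 118*(13924 + 527076)) + 333/5 = (1/776)*(-1/118)*(654168 - 118*541000) + 333/5 = (1/776)*(-1/118)*(654168 - 63838000) + 333/5 = (1/776)*(-1/118)*(-63183832) + 333/5 = 7897979/11446 + 333/5 = 43301413/57230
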